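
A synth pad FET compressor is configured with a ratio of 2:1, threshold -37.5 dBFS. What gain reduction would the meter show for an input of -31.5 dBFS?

Overshoot = -31.5 − (-37.5) = 6 dB.
A 2:1 ratio leaves 3 dB of that excess.
Gain reduction = 6 − 3 = 3 dB.

3 dB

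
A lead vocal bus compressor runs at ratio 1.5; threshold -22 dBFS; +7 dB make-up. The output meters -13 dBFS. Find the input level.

Stripping the +7 dB make-up gives -20 dBFS at the gain stage.
The compressed level sits -20 − (-22) = 2 dB over threshold.
Undo the ratio: input overshoot = 2 × 1.5 = 3 dB, giving input = -19 dBFS.

-19 dBFS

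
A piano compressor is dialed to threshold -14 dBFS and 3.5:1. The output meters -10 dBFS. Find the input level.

Post-compression overshoot = -10 − (-14) = 4 dB.
Before 3.5:1 compression the overshoot was 4 × 3.5 = 14 dB, so input = -14 + 14 = 0 dBFS.

0 dBFS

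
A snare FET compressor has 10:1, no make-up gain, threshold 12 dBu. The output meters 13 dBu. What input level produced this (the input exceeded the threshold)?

The compressed level sits 13 − 12 = 1 dB over threshold.
Input overshoot = R × output overshoot = 10 dB → input = 12 + 10 = 22 dBu.

22 dBu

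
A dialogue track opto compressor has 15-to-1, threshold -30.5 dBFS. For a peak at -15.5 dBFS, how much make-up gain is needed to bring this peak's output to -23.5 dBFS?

The peak compresses to -30.5 + 15/15 = -29.5 dBFS.
To reach -23.5 dBFS requires -23.5 − (-29.5) = 6 dB of make-up.

6 dB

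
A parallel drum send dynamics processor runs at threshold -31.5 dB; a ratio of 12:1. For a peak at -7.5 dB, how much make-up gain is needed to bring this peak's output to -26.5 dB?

The peak compresses to -31.5 + 24/12 = -29.5 dB.
To reach -26.5 dB requires -26.5 − (-29.5) = 3 dB of make-up.

3 dB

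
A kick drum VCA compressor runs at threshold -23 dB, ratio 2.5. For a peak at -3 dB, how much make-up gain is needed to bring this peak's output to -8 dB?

Without make-up, output = threshold + overshoot/2.5 = -23 + 8 = -15 dB.
Gap to target: 7 dB.

7 dB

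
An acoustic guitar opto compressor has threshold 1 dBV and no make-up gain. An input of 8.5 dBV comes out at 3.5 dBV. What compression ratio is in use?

Input overshoot = 8.5 − 1 = 7.5 dB; output overshoot = 3.5 − 1 = 2.5 dB.
Ratio = 7.5 / 2.5 = 3.

3:1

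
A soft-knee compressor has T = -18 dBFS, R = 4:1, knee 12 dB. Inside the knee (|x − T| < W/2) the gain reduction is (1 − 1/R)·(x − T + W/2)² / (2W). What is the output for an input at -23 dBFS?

-23.03125 dBFS

x − T + W/2 = -23 − (-18) + 6 = 1.
GR = (1 − 1/4) × 1² / 24 = 0.75 × 1 / 24 = 0.03125 dB.
Output = -23 − 0.03125 = -23.03125 dBFS.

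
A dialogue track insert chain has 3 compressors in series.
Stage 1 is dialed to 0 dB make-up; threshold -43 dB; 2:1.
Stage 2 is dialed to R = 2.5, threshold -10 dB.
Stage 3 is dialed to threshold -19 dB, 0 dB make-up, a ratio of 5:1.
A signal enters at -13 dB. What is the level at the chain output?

-28 dB

Stage 1: 30 dB above -43 dB, reduced 2:1 to 15 dB above → -28 dB.
Stage 2: -28 dB is at or below the -10 dB threshold — no compression; output -28 dB.
Stage 3: -28 dB ≤ -19 dB, so stage 3 doesn't engage; output -28 dB.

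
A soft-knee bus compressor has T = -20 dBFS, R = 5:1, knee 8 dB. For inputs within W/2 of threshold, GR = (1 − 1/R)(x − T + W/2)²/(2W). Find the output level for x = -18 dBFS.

x − T + W/2 = -18 − (-20) + 4 = 6.
GR = (1 − 1/5) × 6² / 16 = 0.8 × 36 / 16 = 1.8 dB.
Output = -18 − 1.8 = -19.8 dBFS.

-19.8 dBFS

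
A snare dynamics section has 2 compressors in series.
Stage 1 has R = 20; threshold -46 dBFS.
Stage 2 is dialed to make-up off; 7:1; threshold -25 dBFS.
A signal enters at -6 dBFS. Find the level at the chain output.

Stage 1: overshoot 40 dB → 40/20 = 2 dB → -44 dBFS.
Stage 2: -44 dBFS ≤ -25 dBFS, so stage 2 doesn't engage; output -44 dBFS.

-44 dBFS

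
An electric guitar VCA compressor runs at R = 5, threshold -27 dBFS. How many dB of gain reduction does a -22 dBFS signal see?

-22 dBFS exceeds the threshold by 5 dB.
At 5:1, output sits 5/5 = 1 dB above threshold.
So the signal is attenuated by 5 − 1 = 4 dB.

4 dB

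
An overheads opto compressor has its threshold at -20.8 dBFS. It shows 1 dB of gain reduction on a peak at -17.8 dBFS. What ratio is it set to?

Input overshoot = -17.8 − (-20.8) = 3 dB.
Output overshoot = 3 − 1 = 2 dB.
Ratio = input overshoot / output overshoot = 3 / 2 = 1.5.

1.5:1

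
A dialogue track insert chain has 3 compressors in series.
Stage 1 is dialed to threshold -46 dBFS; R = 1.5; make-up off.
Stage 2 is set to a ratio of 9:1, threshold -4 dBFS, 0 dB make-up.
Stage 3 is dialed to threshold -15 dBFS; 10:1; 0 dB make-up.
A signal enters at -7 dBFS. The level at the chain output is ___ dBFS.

Stage 1: overshoot 39 dB → 39/1.5 = 26 dB → -20 dBFS.
Stage 2: -20 dBFS is at or below the -4 dBFS threshold — no compression; output -20 dBFS.
Stage 3: below threshold (-20 ≤ -15); passes unchanged; output -20 dBFS.

-20 dBFS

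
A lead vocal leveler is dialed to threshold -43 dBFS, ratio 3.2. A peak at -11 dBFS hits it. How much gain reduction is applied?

22 dB

Overshoot = -11 − (-43) = 32 dB.
A 3.2:1 ratio leaves 10 dB of that excess.
So the signal is attenuated by 32 − 10 = 22 dB.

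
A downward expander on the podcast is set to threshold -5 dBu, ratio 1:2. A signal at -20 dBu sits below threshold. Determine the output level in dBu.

The input is 15 dB below the -5 dBu threshold.
A 1:2 expander multiplies undershoot by 2: 15 × 2 = 30 dB below threshold.
Output = -5 − 30 = -35 dBu.

-35 dBu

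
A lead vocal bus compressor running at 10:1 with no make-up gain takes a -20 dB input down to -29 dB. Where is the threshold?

-30 dB

Let T be the threshold. Output overshoot = (input overshoot)/R, so -29 − T = (-20 − T)/10.
10·(-29 − T) = -20 − T → 9·T = -290 − (-20) = -270.
T = -270/9 = -30 dB.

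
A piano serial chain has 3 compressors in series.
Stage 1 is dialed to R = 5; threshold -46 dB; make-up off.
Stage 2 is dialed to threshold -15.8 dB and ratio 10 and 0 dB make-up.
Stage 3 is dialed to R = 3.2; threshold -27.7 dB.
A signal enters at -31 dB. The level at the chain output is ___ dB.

Stage 1: -31 dB is 15 dB over -46 dB; at 5:1 that becomes 3 dB over, giving -43 dB.
Stage 2: below threshold (-43 ≤ -15.8); passes unchanged; output -43 dB.
Stage 3: -43 dB ≤ -27.7 dB, so stage 3 doesn't engage; output -43 dB.

-43 dB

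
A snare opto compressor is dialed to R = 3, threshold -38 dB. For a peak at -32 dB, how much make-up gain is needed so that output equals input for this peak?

4 dB

Without make-up, output = threshold + overshoot/3 = -38 + 2 = -36 dB.
Gap to target: 4 dB.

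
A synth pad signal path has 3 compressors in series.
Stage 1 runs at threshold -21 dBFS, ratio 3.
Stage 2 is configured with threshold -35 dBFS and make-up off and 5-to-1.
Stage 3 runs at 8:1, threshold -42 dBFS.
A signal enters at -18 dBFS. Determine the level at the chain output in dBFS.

Stage 1: overshoot 3 dB → 3/3 = 1 dB → -20 dBFS.
Stage 2: -20 dBFS is 15 dB over -35 dBFS; at 5:1 that becomes 3 dB over, giving -32 dBFS.
Stage 3: -32 dBFS is 10 dB over -42 dBFS; at 8:1 that becomes 1.25 dB over, giving -40.75 dBFS.

-40.75 dBFS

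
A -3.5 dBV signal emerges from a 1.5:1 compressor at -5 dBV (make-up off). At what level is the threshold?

-8 dBV

Let T be the threshold. Output overshoot = (input overshoot)/R, so -5 − T = (-3.5 − T)/1.5.
1.5·(-5 − T) = -3.5 − T → 0.5·T = -7.5 − (-3.5) = -4.
T = -4/0.5 = -8 dBV.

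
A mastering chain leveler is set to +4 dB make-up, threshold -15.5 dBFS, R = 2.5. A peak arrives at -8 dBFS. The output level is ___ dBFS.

-8.5 dBFS

Overshoot: -8 − (-15.5) = 7.5 dB.
The 7.5 dB excess becomes 3 dB after 2.5:1 reduction.
So the level is -15.5 + 3 = -12.5 dBFS; make-up adds 4 dB, giving -8.5 dBFS.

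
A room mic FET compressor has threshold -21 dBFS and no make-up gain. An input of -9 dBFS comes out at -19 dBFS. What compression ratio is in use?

Input overshoot = -9 − (-21) = 12 dB; output overshoot = -19 − (-21) = 2 dB.
Ratio = 12 / 2 = 6.

6:1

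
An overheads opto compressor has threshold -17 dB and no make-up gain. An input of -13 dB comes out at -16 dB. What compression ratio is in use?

4:1

Input overshoot = -13 − (-17) = 4 dB; output overshoot = -16 − (-17) = 1 dB.
Ratio = 4 / 1 = 4.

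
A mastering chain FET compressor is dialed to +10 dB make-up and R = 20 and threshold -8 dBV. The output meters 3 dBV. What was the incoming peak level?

12 dBV

Remove make-up: 3 − 10 = -7 dBV.
That's 1 dB above the -8 dBV threshold.
Before 20:1 compression the overshoot was 1 × 20 = 20 dB, so input = -8 + 20 = 12 dBV.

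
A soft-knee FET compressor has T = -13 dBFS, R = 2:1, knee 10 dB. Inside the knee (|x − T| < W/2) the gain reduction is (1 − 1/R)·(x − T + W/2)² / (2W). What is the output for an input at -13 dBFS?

-13.625 dBFS

x − T + W/2 = -13 − (-13) + 5 = 5.
GR = (1 − 1/2) × 5² / 20 = 0.5 × 25 / 20 = 0.625 dB.
Output = -13 − 0.625 = -13.625 dBFS.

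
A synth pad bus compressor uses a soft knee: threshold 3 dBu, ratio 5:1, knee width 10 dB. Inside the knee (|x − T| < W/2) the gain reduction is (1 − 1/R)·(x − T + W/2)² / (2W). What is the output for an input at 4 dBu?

x − T + W/2 = 4 − 3 + 5 = 6.
GR = (1 − 1/5) × 6² / 20 = 0.8 × 36 / 20 = 1.44 dB.
Output = 4 − 1.44 = 2.56 dBu.

2.56 dBu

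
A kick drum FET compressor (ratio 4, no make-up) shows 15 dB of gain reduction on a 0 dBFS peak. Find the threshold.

Gain reduction = 0 − (-15) = 15 dB; output overshoot = GR / (R − 1) = 15 / 3 = 5 dB.
Threshold = output − output overshoot = -15 − 5 = -20 dBFS.

-20 dBFS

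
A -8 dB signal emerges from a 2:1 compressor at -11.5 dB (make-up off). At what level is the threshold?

Gain reduction = -8 − (-11.5) = 3.5 dB; output overshoot = GR / (R − 1) = 3.5 / 1 = 3.5 dB.
Threshold = output − output overshoot = -11.5 − 3.5 = -15 dB.

-15 dB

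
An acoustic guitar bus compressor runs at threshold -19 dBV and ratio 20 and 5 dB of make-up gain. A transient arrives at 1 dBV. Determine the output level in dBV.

The input is 20 dB above the -19 dBV threshold.
The 20 dB excess becomes 1 dB after 20:1 reduction.
That puts the output at -18 dBV; make-up adds 5 dB, giving -13 dBV.

-13 dBV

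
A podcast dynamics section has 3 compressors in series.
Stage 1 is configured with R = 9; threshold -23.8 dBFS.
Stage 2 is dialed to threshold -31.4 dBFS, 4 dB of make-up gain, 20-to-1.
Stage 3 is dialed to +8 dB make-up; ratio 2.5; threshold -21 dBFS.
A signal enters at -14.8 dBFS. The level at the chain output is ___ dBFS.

-18.97 dBFS

Stage 1: overshoot 9 dB → 9/9 = 1 dB → -22.8 dBFS.
Stage 2: 8.6 dB above -31.4 dBFS, reduced 20:1 to 0.43 dB above → -30.97 dBFS; +4 dB make-up → -26.97 dBFS.
Stage 3: -26.97 dBFS ≤ -21 dBFS, so stage 3 doesn't engage; make-up brings it to -18.97 dBFS.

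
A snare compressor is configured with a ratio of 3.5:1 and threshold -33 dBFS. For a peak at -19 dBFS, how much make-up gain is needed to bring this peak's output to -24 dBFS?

5 dB

The peak compresses to -33 + 14/3.5 = -29 dBFS.
To reach -24 dBFS requires -24 − (-29) = 5 dB of make-up.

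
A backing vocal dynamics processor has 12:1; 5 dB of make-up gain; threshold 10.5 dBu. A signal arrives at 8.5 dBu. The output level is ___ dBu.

8.5 dBu is 2 dB below the 10.5 dBu threshold, so no gain reduction is applied.
Make-up gain adds 5 dB: 8.5 + 5 = 13.5 dBu.

13.5 dBu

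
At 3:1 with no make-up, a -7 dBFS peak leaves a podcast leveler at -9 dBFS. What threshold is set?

Input is 3 dB above T (since output overshoot × R = input overshoot: (-9 − T)·3 = -7 − T gives T = -10 dBFS).
Check: -10 + (-7 − (-10))/3 = -10 + 1 = -9 dBFS. ✓

-10 dBFS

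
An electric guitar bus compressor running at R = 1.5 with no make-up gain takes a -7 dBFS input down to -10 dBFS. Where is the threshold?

-16 dBFS

Input is 9 dB above T (since output overshoot × R = input overshoot: (-10 − T)·1.5 = -7 − T gives T = -16 dBFS).
Check: -16 + (-7 − (-16))/1.5 = -16 + 6 = -10 dBFS. ✓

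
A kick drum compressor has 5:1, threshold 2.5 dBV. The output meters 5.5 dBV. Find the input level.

That's 3 dB above the 2.5 dBV threshold.
Before 5:1 compression the overshoot was 3 × 5 = 15 dB, so input = 2.5 + 15 = 17.5 dBV.

17.5 dBV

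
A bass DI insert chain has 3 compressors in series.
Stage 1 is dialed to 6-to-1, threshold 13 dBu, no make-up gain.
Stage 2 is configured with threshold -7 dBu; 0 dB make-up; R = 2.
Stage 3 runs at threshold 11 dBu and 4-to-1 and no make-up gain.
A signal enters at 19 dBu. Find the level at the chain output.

Stage 1: overshoot 6 dB → 6/6 = 1 dB → 14 dBu.
Stage 2: overshoot 21 dB → 21/2 = 10.5 dB → 3.5 dBu.
Stage 3: 3.5 dBu is at or below the 11 dBu threshold — no compression; output 3.5 dBu.

3.5 dBu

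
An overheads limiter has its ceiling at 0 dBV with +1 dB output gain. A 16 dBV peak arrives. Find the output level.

The limiter clamps the peak to its 0 dBV ceiling.
Output gain then adds 1 dB: 0 + 1 = 1 dBV.

1 dBV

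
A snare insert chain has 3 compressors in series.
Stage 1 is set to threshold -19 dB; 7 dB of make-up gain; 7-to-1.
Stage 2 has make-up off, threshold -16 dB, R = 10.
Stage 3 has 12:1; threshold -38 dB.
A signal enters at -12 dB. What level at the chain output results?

-36.125 dB

Stage 1: overshoot 7 dB → 7/7 = 1 dB → -18 dB; +7 dB make-up → -11 dB.
Stage 2: 5 dB above -16 dB, reduced 10:1 to 0.5 dB above → -15.5 dB.
Stage 3: 22.5 dB above -38 dB, reduced 12:1 to 1.875 dB above → -36.125 dB.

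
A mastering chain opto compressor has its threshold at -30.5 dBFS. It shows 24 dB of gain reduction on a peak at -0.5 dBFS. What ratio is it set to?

5:1

Input overshoot = -0.5 − (-30.5) = 30 dB.
Output overshoot = 30 − 24 = 6 dB.
Ratio = input overshoot / output overshoot = 30 / 6 = 5.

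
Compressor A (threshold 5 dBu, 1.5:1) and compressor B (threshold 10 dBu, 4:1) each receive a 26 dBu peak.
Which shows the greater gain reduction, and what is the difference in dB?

B, by 5 dB

A: GR = 21 − 21/1.5 = 7 dB.
B: GR = 16 − 16/4 = 12 dB.
Difference: 5 dB in favour of B.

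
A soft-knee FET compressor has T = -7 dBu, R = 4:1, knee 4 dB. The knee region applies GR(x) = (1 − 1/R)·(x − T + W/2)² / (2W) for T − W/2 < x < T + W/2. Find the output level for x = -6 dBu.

x − T + W/2 = -6 − (-7) + 2 = 3.
GR = (1 − 1/4) × 3² / 8 = 0.75 × 9 / 8 = 0.84375 dB.
Output = -6 − 0.84375 = -6.84375 dBu.

-6.84375 dBu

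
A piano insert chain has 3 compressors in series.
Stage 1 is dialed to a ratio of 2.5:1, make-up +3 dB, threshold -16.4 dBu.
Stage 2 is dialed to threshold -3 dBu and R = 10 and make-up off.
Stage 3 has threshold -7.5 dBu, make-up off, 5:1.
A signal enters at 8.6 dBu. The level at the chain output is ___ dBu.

Stage 1: 25 dB above -16.4 dBu, reduced 2.5:1 to 10 dB above → -6.4 dBu; +3 dB make-up → -3.4 dBu.
Stage 2: -3.4 dBu is at or below the -3 dBu threshold — no compression; output -3.4 dBu.
Stage 3: 4.1 dB above -7.5 dBu, reduced 5:1 to 0.82 dB above → -6.68 dBu.

-6.68 dBu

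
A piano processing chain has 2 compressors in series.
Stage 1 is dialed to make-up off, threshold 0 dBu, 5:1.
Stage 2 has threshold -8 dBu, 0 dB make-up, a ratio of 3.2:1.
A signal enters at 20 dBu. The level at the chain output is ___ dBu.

Stage 1: 20 dBu is 20 dB over 0 dBu; at 5:1 that becomes 4 dB over, giving 4 dBu.
Stage 2: overshoot 12 dB → 12/3.2 = 3.75 dB → -4.25 dBu.

-4.25 dBu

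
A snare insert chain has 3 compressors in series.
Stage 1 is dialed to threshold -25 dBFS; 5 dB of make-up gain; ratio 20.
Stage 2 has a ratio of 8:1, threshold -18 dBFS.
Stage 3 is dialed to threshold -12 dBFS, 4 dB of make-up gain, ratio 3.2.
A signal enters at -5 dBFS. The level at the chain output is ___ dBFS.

-15 dBFS

Stage 1: overshoot 20 dB → 20/20 = 1 dB → -24 dBFS; +5 dB make-up → -19 dBFS.
Stage 2: below threshold (-19 ≤ -18); passes unchanged; output -19 dBFS.
Stage 3: below threshold (-19 ≤ -12); passes unchanged; make-up brings it to -15 dBFS.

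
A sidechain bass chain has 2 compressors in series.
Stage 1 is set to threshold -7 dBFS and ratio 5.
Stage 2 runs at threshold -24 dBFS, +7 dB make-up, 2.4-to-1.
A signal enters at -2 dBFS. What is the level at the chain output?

-9.5 dBFS

Stage 1: -2 dBFS is 5 dB over -7 dBFS; at 5:1 that becomes 1 dB over, giving -6 dBFS.
Stage 2: overshoot 18 dB → 18/2.4 = 7.5 dB → -16.5 dBFS; +7 dB make-up → -9.5 dBFS.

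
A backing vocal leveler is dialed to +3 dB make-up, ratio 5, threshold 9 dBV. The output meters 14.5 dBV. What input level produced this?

21.5 dBV

Stripping the +3 dB make-up gives 11.5 dBV at the gain stage.
That's 2.5 dB above the 9 dBV threshold.
Undo the ratio: input overshoot = 2.5 × 5 = 12.5 dB, giving input = 21.5 dBV.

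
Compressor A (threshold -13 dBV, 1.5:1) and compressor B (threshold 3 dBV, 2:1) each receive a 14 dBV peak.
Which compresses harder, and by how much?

A: GR = 27 − 27/1.5 = 9 dB.
B: GR = 11 − 11/2 = 5.5 dB.
A applies 3.5 dB more gain reduction.

A, by 3.5 dB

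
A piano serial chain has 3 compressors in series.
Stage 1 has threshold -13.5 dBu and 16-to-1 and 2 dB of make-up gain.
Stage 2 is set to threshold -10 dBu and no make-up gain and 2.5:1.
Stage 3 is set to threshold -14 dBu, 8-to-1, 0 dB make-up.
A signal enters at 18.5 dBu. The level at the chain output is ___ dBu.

Stage 1: 18.5 dBu is 32 dB over -13.5 dBu; at 16:1 that becomes 2 dB over, giving -11.5 dBu; +2 dB make-up → -9.5 dBu.
Stage 2: overshoot 0.5 dB → 0.5/2.5 = 0.2 dB → -9.8 dBu.
Stage 3: -9.8 dBu is 4.2 dB over -14 dBu; at 8:1 that becomes 0.525 dB over, giving -13.475 dBu.

-13.475 dBu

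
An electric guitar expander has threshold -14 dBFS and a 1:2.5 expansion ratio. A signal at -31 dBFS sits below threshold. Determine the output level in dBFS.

Below threshold, a 1:2.5 expander applies gain = (2.5−1)×(T − x) of attenuation.
(2.5−1) × 17 = 25.5 dB, so output = -31 − 25.5 = -56.5 dBFS.

-56.5 dBFS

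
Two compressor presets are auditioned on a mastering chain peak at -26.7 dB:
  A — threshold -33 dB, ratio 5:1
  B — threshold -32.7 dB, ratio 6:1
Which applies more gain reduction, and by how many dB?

A, by 0.04 dB

A: overshoot 6.3 dB → output overshoot 1.26 dB → GR 5.04 dB.
B: overshoot 6 dB → output overshoot 1 dB → GR 5 dB.
A reduces 0.04 dB more.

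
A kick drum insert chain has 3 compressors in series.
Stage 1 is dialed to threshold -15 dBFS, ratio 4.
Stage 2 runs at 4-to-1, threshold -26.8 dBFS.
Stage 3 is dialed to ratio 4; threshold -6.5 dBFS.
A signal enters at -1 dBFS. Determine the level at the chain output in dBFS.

-22.975 dBFS

Stage 1: -1 dBFS is 14 dB over -15 dBFS; at 4:1 that becomes 3.5 dB over, giving -11.5 dBFS.
Stage 2: -11.5 dBFS is 15.3 dB over -26.8 dBFS; at 4:1 that becomes 3.825 dB over, giving -22.975 dBFS.
Stage 3: below threshold (-22.975 ≤ -6.5); passes unchanged; output -22.975 dBFS.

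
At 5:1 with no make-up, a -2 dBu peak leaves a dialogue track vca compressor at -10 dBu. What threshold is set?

Input is 10 dB above T (since output overshoot × R = input overshoot: (-10 − T)·5 = -2 − T gives T = -12 dBu).
Check: -12 + (-2 − (-12))/5 = -12 + 2 = -10 dBu. ✓

-12 dBu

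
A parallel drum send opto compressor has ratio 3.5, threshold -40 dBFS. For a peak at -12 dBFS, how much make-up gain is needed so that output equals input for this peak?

Without make-up, output = threshold + overshoot/3.5 = -40 + 8 = -32 dBFS.
Gap to target: 20 dB.

20 dB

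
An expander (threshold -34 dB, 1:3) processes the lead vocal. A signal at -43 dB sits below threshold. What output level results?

-61 dB

The input is 9 dB below the -34 dB threshold.
A 1:3 expander multiplies undershoot by 3: 9 × 3 = 27 dB below threshold.
Output = -34 − 27 = -61 dB.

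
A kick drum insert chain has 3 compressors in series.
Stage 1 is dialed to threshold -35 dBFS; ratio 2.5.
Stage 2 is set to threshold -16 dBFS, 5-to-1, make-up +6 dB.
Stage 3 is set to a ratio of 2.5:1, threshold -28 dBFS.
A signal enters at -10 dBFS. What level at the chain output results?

-24.4 dBFS

Stage 1: overshoot 25 dB → 25/2.5 = 10 dB → -25 dBFS.
Stage 2: -25 dBFS is at or below the -16 dBFS threshold — no compression; make-up brings it to -19 dBFS.
Stage 3: -19 dBFS is 9 dB over -28 dBFS; at 2.5:1 that becomes 3.6 dB over, giving -24.4 dBFS.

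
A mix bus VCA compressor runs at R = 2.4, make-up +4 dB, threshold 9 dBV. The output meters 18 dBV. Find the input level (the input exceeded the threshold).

21 dBV

Before make-up, the level was 18 − 4 = 14 dBV.
Post-compression overshoot = 14 − 9 = 5 dB.
Before 2.4:1 compression the overshoot was 5 × 2.4 = 12 dB, so input = 9 + 12 = 21 dBV.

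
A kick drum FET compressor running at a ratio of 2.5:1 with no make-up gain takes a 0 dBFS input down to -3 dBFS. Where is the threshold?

-5 dBFS

Gain reduction = 0 − (-3) = 3 dB; output overshoot = GR / (R − 1) = 3 / 1.5 = 2 dB.
Threshold = output − output overshoot = -3 − 2 = -5 dBFS.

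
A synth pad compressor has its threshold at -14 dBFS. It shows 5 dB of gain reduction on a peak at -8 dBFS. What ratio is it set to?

6:1

Input overshoot = -8 − (-14) = 6 dB.
Output overshoot = 6 − 5 = 1 dB.
Ratio = input overshoot / output overshoot = 6 / 1 = 6.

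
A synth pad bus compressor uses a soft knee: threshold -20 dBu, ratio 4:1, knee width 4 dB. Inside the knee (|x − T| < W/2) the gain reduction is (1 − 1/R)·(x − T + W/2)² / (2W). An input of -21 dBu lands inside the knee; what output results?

-21.09375 dBu

x − T + W/2 = -21 − (-20) + 2 = 1.
GR = (1 − 1/4) × 1² / 8 = 0.75 × 1 / 8 = 0.09375 dB.
Output = -21 − 0.09375 = -21.09375 dBu.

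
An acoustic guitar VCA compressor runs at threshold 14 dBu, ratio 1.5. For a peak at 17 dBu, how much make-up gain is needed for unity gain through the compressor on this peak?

Overshoot 3 dB → 3/1.5 = 2 dB after compression, so the compressed level is 14 + 2 = 16 dBu.
Make-up = target − compressed = 17 − 16 = 1 dB.

1 dB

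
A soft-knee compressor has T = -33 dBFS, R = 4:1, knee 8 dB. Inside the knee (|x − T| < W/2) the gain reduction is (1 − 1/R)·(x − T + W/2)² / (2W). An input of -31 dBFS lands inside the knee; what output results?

x − T + W/2 = -31 − (-33) + 4 = 6.
GR = (1 − 1/4) × 6² / 16 = 0.75 × 36 / 16 = 1.6875 dB.
Output = -31 − 1.6875 = -32.6875 dBFS.

-32.6875 dBFS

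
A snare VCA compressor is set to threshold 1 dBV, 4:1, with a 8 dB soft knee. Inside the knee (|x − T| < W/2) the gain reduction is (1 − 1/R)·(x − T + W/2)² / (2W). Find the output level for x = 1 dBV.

0.25 dBV

x − T + W/2 = 1 − 1 + 4 = 4.
GR = (1 − 1/4) × 4² / 16 = 0.75 × 16 / 16 = 0.75 dB.
Output = 1 − 0.75 = 0.25 dBV.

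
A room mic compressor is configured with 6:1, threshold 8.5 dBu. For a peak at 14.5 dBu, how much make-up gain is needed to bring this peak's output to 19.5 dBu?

10 dB

The peak compresses to 8.5 + 6/6 = 9.5 dBu.
To reach 19.5 dBu requires 19.5 − 9.5 = 10 dB of make-up.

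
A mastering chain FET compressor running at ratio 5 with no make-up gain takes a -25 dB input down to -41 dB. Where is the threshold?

Gain reduction = -25 − (-41) = 16 dB; output overshoot = GR / (R − 1) = 16 / 4 = 4 dB.
Threshold = output − output overshoot = -41 − 4 = -45 dB.

-45 dB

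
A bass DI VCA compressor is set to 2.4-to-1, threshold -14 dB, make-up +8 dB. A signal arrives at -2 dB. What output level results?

-1 dB

The input is 12 dB above the -14 dB threshold.
The 12 dB excess becomes 5 dB after 2.4:1 reduction.
So the level is -14 + 5 = -9 dB; make-up adds 8 dB, giving -1 dB.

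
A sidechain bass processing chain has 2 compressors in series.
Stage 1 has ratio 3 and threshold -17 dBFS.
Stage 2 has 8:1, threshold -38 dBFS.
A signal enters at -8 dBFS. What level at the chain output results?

Stage 1: overshoot 9 dB → 9/3 = 3 dB → -14 dBFS.
Stage 2: 24 dB above -38 dBFS, reduced 8:1 to 3 dB above → -35 dBFS.

-35 dBFS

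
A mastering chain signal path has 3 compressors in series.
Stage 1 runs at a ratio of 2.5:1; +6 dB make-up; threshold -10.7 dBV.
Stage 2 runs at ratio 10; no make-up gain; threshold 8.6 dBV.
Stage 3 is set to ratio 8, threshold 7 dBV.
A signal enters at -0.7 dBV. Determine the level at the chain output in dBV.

Stage 1: overshoot 10 dB → 10/2.5 = 4 dB → -6.7 dBV; +6 dB make-up → -0.7 dBV.
Stage 2: -0.7 dBV is at or below the 8.6 dBV threshold — no compression; output -0.7 dBV.
Stage 3: -0.7 dBV is at or below the 7 dBV threshold — no compression; output -0.7 dBV.

-0.7 dBV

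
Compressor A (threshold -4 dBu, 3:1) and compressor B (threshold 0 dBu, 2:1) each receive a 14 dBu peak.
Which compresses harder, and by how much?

A: 18 dB over, compressed to 6 dB over, so 12 dB of GR.
B: 14 dB over, compressed to 7 dB over, so 7 dB of GR.
A applies 5 dB more gain reduction.

A, by 5 dB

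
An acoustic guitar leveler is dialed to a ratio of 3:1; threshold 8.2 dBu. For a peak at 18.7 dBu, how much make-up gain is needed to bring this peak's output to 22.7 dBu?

11 dB

The peak compresses to 8.2 + 10.5/3 = 11.7 dBu.
To reach 22.7 dBu requires 22.7 − 11.7 = 11 dB of make-up.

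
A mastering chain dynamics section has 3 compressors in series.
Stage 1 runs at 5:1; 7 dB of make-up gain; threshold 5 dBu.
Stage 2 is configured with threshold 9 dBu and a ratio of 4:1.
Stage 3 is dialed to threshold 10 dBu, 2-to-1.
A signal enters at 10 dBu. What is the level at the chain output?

10 dBu

Stage 1: 10 dBu is 5 dB over 5 dBu; at 5:1 that becomes 1 dB over, giving 6 dBu; +7 dB make-up → 13 dBu.
Stage 2: overshoot 4 dB → 4/4 = 1 dB → 10 dBu.
Stage 3: 10 dBu is at or below the 10 dBu threshold — no compression; output 10 dBu.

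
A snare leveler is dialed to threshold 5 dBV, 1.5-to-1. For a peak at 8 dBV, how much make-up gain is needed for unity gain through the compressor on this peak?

The peak compresses to 5 + 3/1.5 = 7 dBV.
To reach 8 dBV requires 8 − 7 = 1 dB of make-up.

1 dB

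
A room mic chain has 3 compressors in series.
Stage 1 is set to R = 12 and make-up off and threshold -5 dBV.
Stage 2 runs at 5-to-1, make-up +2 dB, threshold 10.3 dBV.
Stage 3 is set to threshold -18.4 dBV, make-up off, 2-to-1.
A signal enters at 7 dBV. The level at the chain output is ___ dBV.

Stage 1: overshoot 12 dB → 12/12 = 1 dB → -4 dBV.
Stage 2: below threshold (-4 ≤ 10.3); passes unchanged; make-up brings it to -2 dBV.
Stage 3: overshoot 16.4 dB → 16.4/2 = 8.2 dB → -10.2 dBV.

-10.2 dBV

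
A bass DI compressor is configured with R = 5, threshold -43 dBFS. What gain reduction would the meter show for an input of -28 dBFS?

The signal is 15 dB above threshold.
A 5:1 ratio leaves 3 dB of that excess.
So the signal is attenuated by 15 − 3 = 12 dB.

12 dB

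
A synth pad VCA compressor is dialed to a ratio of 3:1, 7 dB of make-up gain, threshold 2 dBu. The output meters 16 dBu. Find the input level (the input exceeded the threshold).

Stripping the +7 dB make-up gives 9 dBu at the gain stage.
That's 7 dB above the 2 dBu threshold.
Undo the ratio: input overshoot = 7 × 3 = 21 dB, giving input = 23 dBu.

23 dBu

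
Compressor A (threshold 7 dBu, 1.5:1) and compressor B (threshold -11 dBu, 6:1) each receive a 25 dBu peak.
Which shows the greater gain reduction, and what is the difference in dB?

A: GR = 18 − 18/1.5 = 6 dB.
B: GR = 36 − 36/6 = 30 dB.
B reduces 24 dB more.

B, by 24 dB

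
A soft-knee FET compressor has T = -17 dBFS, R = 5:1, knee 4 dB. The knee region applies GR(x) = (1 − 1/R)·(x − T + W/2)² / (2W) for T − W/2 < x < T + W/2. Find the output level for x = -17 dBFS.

-17.4 dBFS

x − T + W/2 = -17 − (-17) + 2 = 2.
GR = (1 − 1/5) × 2² / 8 = 0.8 × 4 / 8 = 0.4 dB.
Output = -17 − 0.4 = -17.4 dBFS.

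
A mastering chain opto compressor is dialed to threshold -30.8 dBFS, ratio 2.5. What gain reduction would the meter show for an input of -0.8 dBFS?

-0.8 dBFS exceeds the threshold by 30 dB.
A 2.5:1 ratio leaves 12 dB of that excess.
Gain reduction = 30 − 12 = 18 dB.

18 dB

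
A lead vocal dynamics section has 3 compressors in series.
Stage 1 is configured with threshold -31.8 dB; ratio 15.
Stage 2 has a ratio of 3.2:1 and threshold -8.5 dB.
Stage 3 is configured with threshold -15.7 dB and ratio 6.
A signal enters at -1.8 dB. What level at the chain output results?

-29.8 dB

Stage 1: -1.8 dB is 30 dB over -31.8 dB; at 15:1 that becomes 2 dB over, giving -29.8 dB.
Stage 2: below threshold (-29.8 ≤ -8.5); passes unchanged; output -29.8 dB.
Stage 3: -29.8 dB is at or below the -15.7 dB threshold — no compression; output -29.8 dB.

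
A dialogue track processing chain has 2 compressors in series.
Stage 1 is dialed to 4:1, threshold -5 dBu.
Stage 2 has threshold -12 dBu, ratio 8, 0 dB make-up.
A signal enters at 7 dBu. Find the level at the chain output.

-10.75 dBu

Stage 1: 12 dB above -5 dBu, reduced 4:1 to 3 dB above → -2 dBu.
Stage 2: 10 dB above -12 dBu, reduced 8:1 to 1.25 dB above → -10.75 dBu.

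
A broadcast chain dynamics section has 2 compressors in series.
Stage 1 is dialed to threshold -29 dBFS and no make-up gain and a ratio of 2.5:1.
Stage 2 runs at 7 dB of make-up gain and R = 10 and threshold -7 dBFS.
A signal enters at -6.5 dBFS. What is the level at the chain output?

-13 dBFS

Stage 1: overshoot 22.5 dB → 22.5/2.5 = 9 dB → -20 dBFS.
Stage 2: -20 dBFS is at or below the -7 dBFS threshold — no compression; make-up brings it to -13 dBFS.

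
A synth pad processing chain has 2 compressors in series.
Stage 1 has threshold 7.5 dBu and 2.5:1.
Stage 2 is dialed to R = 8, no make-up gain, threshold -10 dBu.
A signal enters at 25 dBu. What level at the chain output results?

-6.9375 dBu

Stage 1: 25 dBu is 17.5 dB over 7.5 dBu; at 2.5:1 that becomes 7 dB over, giving 14.5 dBu.
Stage 2: 24.5 dB above -10 dBu, reduced 8:1 to 3.0625 dB above → -6.9375 dBu.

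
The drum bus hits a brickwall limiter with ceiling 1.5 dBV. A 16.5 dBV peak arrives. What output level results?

At ∞:1, everything above 1.5 dBV is held at the ceiling.

1.5 dBV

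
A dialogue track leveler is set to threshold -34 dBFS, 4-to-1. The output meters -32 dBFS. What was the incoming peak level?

Post-compression overshoot = -32 − (-34) = 2 dB.
Undo the ratio: input overshoot = 2 × 4 = 8 dB, giving input = -26 dBFS.

-26 dBFS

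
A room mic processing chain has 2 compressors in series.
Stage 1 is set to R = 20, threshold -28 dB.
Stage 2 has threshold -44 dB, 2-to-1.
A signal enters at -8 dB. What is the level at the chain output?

Stage 1: overshoot 20 dB → 20/20 = 1 dB → -27 dB.
Stage 2: overshoot 17 dB → 17/2 = 8.5 dB → -35.5 dB.

-35.5 dB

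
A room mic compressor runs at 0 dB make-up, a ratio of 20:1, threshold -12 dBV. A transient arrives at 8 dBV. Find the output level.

-11 dBV

The input is 20 dB above the -12 dBV threshold.
The 20 dB excess becomes 1 dB after 20:1 reduction.
That puts the output at -11 dBV.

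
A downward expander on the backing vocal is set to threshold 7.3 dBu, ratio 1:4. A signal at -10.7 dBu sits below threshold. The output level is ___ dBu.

Below threshold, a 1:4 expander applies gain = (4−1)×(T − x) of attenuation.
(4−1) × 18 = 54 dB, so output = -10.7 − 54 = -64.7 dBu.

-64.7 dBu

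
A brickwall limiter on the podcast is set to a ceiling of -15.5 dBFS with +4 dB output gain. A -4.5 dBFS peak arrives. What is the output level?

At ∞:1, everything above -15.5 dBFS is held at the ceiling.
Output gain then adds 4 dB: -15.5 + 4 = -11.5 dBFS.

-11.5 dBFS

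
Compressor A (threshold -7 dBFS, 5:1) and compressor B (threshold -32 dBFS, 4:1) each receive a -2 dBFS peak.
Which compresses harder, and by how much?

A: GR = 5 − 5/5 = 4 dB.
B: GR = 30 − 30/4 = 22.5 dB.
B applies 18.5 dB more gain reduction.

B, by 18.5 dB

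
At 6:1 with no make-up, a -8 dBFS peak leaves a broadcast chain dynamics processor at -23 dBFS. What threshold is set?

-26 dBFS

Let T be the threshold. Output overshoot = (input overshoot)/R, so -23 − T = (-8 − T)/6.
6·(-23 − T) = -8 − T → 5·T = -138 − (-8) = -130.
T = -130/5 = -26 dBFS.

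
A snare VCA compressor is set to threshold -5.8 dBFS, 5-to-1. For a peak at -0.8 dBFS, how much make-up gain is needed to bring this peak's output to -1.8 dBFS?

3 dB

The peak compresses to -5.8 + 5/5 = -4.8 dBFS.
To reach -1.8 dBFS requires -1.8 − (-4.8) = 3 dB of make-up.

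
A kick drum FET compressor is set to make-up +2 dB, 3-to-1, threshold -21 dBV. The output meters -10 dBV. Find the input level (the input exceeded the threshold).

Remove make-up: -10 − 2 = -12 dBV.
The compressed level sits -12 − (-21) = 9 dB over threshold.
Input overshoot = R × output overshoot = 27 dB → input = -21 + 27 = 6 dBV.

6 dBV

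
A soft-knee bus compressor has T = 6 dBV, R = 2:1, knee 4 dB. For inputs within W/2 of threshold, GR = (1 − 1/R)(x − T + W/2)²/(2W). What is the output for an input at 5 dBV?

x − T + W/2 = 5 − 6 + 2 = 1.
GR = (1 − 1/2) × 1² / 8 = 0.5 × 1 / 8 = 0.0625 dB.
Output = 5 − 0.0625 = 4.9375 dBV.

4.9375 dBV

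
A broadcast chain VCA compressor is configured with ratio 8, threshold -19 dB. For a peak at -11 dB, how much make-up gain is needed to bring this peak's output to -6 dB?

12 dB

The peak compresses to -19 + 8/8 = -18 dB.
To reach -6 dB requires -6 − (-18) = 12 dB of make-up.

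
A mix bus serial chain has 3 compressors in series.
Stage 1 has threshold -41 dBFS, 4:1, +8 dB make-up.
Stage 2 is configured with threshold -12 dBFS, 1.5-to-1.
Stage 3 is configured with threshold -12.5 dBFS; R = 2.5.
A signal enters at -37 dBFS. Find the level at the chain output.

Stage 1: 4 dB above -41 dBFS, reduced 4:1 to 1 dB above → -40 dBFS; +8 dB make-up → -32 dBFS.
Stage 2: below threshold (-32 ≤ -12); passes unchanged; output -32 dBFS.
Stage 3: below threshold (-32 ≤ -12.5); passes unchanged; output -32 dBFS.

-32 dBFS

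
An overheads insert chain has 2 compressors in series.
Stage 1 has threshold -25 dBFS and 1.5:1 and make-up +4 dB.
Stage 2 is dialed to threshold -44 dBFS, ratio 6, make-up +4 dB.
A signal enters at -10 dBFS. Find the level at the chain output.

Stage 1: overshoot 15 dB → 15/1.5 = 10 dB → -15 dBFS; +4 dB make-up → -11 dBFS.
Stage 2: overshoot 33 dB → 33/6 = 5.5 dB → -38.5 dBFS; +4 dB make-up → -34.5 dBFS.

-34.5 dBFS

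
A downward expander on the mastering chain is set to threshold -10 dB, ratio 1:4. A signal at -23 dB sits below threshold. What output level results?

Below threshold, a 1:4 expander applies gain = (4−1)×(T − x) of attenuation.
(4−1) × 13 = 39 dB, so output = -23 − 39 = -62 dB.

-62 dB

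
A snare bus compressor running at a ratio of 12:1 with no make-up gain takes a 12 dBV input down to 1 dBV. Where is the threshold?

0 dBV

Gain reduction = 12 − 1 = 11 dB; output overshoot = GR / (R − 1) = 11 / 11 = 1 dB.
Threshold = output − output overshoot = 1 − 1 = 0 dBV.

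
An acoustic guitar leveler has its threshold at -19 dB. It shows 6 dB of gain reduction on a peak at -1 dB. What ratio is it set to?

1.5:1

Input overshoot = -1 − (-19) = 18 dB.
Output overshoot = 18 − 6 = 12 dB.
Ratio = input overshoot / output overshoot = 18 / 12 = 1.5.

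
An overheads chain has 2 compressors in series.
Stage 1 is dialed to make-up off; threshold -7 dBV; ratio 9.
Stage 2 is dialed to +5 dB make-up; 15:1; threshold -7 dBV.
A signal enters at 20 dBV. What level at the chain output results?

Stage 1: 20 dBV is 27 dB over -7 dBV; at 9:1 that becomes 3 dB over, giving -4 dBV.
Stage 2: overshoot 3 dB → 3/15 = 0.2 dB → -6.8 dBV; +5 dB make-up → -1.8 dBV.

-1.8 dBV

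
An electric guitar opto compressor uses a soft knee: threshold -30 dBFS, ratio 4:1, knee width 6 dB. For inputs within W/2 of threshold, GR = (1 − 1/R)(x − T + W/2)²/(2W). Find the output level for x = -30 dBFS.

x − T + W/2 = -30 − (-30) + 3 = 3.
GR = (1 − 1/4) × 3² / 12 = 0.75 × 9 / 12 = 0.5625 dB.
Output = -30 − 0.5625 = -30.5625 dBFS.

-30.5625 dBFS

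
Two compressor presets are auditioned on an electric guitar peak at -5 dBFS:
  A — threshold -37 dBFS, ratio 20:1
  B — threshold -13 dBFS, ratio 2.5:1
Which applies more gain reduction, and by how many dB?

A, by 25.6 dB

A: 32 dB over, compressed to 1.6 dB over, so 30.4 dB of GR.
B: 8 dB over, compressed to 3.2 dB over, so 4.8 dB of GR.
A applies 25.6 dB more gain reduction.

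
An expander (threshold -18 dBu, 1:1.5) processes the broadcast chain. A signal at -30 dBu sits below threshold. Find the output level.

The input is 12 dB below the -18 dBu threshold.
A 1:1.5 expander multiplies undershoot by 1.5: 12 × 1.5 = 18 dB below threshold.
Output = -18 − 18 = -36 dBu.

-36 dBu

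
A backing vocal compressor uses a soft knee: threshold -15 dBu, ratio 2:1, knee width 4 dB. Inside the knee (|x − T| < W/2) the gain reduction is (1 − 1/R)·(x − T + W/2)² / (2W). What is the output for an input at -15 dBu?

x − T + W/2 = -15 − (-15) + 2 = 2.
GR = (1 − 1/2) × 2² / 8 = 0.5 × 4 / 8 = 0.25 dB.
Output = -15 − 0.25 = -15.25 dBu.

-15.25 dBu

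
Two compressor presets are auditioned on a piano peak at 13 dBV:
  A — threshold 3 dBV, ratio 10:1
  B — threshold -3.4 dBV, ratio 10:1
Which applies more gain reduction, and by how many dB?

B, by 5.76 dB

A: GR = 10 − 10/10 = 9 dB.
B: GR = 16.4 − 16.4/10 = 14.76 dB.
Difference: 5.76 dB in favour of B.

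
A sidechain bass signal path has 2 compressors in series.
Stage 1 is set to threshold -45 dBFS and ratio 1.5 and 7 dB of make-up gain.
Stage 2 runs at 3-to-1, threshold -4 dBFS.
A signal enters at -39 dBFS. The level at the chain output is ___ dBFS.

Stage 1: -39 dBFS is 6 dB over -45 dBFS; at 1.5:1 that becomes 4 dB over, giving -41 dBFS; +7 dB make-up → -34 dBFS.
Stage 2: -34 dBFS ≤ -4 dBFS, so stage 2 doesn't engage; output -34 dBFS.

-34 dBFS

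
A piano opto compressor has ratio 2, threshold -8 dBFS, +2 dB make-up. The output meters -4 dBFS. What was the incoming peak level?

-4 dBFS

Remove make-up: -4 − 2 = -6 dBFS.
The compressed level sits -6 − (-8) = 2 dB over threshold.
Before 2:1 compression the overshoot was 2 × 2 = 4 dB, so input = -8 + 4 = -4 dBFS.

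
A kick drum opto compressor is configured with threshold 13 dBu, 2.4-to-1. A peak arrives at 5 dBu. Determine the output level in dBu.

5 dBu

5 dBu is 8 dB below the 13 dBu threshold, so no gain reduction is applied.
Output = input = 5 dBu.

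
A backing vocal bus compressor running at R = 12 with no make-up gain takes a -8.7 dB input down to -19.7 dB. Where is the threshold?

-20.7 dB

Input is 12 dB above T (since output overshoot × R = input overshoot: (-19.7 − T)·12 = -8.7 − T gives T = -20.7 dB).
Check: -20.7 + (-8.7 − (-20.7))/12 = -20.7 + 1 = -19.7 dB. ✓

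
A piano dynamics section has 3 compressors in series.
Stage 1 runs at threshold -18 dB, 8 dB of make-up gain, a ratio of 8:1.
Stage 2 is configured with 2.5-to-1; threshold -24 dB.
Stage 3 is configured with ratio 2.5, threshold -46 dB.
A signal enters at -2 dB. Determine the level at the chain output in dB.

-34.64 dB

Stage 1: -2 dB is 16 dB over -18 dB; at 8:1 that becomes 2 dB over, giving -16 dB; +8 dB make-up → -8 dB.
Stage 2: 16 dB above -24 dB, reduced 2.5:1 to 6.4 dB above → -17.6 dB.
Stage 3: -17.6 dB is 28.4 dB over -46 dB; at 2.5:1 that becomes 11.36 dB over, giving -34.64 dB.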